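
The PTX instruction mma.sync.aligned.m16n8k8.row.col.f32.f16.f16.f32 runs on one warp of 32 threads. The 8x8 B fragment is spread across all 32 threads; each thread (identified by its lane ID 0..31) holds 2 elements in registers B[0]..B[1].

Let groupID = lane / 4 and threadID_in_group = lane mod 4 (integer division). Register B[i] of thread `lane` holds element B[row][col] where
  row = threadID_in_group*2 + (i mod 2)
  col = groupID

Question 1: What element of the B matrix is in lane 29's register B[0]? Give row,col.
lane 29->29/4=7, 29 mod 4=1
i=0  r:2·1+0->2  c:7

2,7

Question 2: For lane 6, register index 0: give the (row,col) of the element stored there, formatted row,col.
4,1

6: G=1,T=2
[0] (2*2+0,1) = (4,1)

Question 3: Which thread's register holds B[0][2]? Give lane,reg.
c:2=>grp=2  r:0=>tig=0,lo=0
L=2*4+0=8  i=0=0

8,0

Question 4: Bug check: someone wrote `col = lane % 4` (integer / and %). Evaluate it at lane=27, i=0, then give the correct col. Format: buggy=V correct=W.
buggy=3 correct=6

`lane % 4`[27,0]->3
L=27->gid=27>>2=6, tid=27&3=3
[0]->row 3·2+0=6  col gid=6
col: 3 vs 6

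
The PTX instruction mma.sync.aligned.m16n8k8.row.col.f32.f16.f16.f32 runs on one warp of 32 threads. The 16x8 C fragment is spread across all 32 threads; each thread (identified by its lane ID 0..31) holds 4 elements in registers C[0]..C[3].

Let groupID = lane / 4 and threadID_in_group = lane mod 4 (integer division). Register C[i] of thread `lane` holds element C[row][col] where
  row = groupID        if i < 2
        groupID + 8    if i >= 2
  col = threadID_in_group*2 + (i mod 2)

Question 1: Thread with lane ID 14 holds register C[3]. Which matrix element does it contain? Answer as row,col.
lane 14⇒14/4=3, 14 mod 4=2
i=3  r:3+8⇒11  c:2·2+1⇒5

11,5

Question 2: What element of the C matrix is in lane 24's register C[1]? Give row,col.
6,1

L=24->gid=24>>2=6, tid=24&3=0
[1]->row 6+0=6  col 0·2+1=1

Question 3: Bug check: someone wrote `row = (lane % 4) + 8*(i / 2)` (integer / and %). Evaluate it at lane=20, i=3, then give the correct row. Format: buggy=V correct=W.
`(lane % 4) + 8*(i / 2)`[20,3]->8
lane 20->20/4=5, 20 mod 4=0
i=3  r:5+8->13  c:2·0+1->1
row: 8 vs 13

buggy=8 correct=13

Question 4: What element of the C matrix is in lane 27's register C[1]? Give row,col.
L=27⇒gr=27>>2=6, th=27&3=3
[1]⇒row 6+0=6  col 3·2+1=7

6,7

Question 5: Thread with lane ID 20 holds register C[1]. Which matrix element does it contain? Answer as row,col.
5,1

20: gr=5,th=0
[1] (5+0,0*2+1) = (5,1)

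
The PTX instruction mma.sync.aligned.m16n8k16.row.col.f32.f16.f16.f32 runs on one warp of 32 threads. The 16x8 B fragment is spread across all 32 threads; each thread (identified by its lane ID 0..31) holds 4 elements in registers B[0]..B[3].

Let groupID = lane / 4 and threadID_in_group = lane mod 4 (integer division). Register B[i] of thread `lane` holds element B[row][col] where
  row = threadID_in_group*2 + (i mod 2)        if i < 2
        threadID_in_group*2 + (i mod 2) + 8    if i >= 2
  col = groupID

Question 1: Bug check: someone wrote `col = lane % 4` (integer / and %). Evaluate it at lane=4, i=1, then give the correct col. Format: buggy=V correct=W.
`lane % 4`[4,1]→0
lane 4: G=1 (4/4), T=0 (4%4)
i=1: r=0*2+1+0=1, c=G=1
col: 0 vs 1

buggy=0 correct=1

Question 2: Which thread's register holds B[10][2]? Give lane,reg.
9,2

c=2→G=2  r=10→rhi=1,T=1,p=0
L=2*4+1=9  i=1*2+0=2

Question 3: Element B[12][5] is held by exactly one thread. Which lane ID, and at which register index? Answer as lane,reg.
22,2

c: 5->gid=5  r: 12->r8=1,tid=2,i&1=0
L=5*4+2=22  i=1*2+0=2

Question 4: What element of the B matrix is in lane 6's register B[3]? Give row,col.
13,1

L=6->g=6>>2=1, t=6&3=2
[3]->row 2·2+1+8=13  col g=1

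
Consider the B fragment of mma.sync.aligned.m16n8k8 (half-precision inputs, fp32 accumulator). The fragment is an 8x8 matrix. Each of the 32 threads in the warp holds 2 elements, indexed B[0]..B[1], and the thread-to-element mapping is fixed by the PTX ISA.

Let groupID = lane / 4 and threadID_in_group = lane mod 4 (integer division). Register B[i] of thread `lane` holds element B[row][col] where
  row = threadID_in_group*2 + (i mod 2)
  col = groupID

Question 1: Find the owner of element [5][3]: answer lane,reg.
14,1

c: 3->gid=3  r: 5->tid=2,i&1=1
L=3*4+2=14  i=1=1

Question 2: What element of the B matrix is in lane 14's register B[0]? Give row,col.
14: grp=3,tig=2
[0] (2*2+0,3) = (4,3)

4,3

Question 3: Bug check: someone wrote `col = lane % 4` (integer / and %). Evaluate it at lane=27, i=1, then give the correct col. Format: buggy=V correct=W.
`lane % 4`[27,1]->3
L=27->g=27>>2=6, t=27&3=3
[1]->row 3·2+1=7  col g=6
col: 3 vs 6

buggy=3 correct=6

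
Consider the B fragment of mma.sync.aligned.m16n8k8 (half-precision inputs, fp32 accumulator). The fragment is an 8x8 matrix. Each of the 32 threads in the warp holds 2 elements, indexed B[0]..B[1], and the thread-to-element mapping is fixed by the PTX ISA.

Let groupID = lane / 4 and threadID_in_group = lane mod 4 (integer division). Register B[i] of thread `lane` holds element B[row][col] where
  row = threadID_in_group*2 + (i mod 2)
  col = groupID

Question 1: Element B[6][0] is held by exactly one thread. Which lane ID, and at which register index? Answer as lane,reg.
c=0→G=0  r=6→T=3,p=0
L=0*4+3=3  i=0=0

3,0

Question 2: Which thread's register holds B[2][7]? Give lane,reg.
c:7=>grp=7  r:2=>tig=1,lo=0
L=7*4+1=29  i=0=0

29,0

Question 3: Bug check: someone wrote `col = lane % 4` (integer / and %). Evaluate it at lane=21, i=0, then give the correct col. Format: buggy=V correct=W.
buggy=1 correct=5

`lane % 4`[21,0]->1
21: gid=5,tid=1
[0] (1*2+0,5) = (2,5)
col: 1 vs 5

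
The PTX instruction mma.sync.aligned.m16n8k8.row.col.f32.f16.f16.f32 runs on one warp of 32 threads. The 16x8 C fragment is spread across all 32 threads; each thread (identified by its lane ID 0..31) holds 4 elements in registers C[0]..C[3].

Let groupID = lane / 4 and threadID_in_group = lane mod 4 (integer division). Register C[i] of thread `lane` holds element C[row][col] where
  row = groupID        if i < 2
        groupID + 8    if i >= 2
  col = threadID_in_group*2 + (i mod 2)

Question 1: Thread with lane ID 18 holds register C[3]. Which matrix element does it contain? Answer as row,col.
lane 18: gr=4 (18/4), th=2 (18%4)
i=3: r=4+8=12, c=2*2+1=5

12,5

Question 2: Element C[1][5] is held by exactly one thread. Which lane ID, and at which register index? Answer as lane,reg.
6,1

r: 1->gid=1,r8=0  c: 5->tid=2,i&1=1
L=1*4+2=6  i=0*2+1=1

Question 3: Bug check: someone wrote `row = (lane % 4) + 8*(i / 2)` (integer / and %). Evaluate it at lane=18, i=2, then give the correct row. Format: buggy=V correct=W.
buggy=10 correct=12

`(lane % 4) + 8*(i / 2)`[18,2]->10
L=18->gid=18>>2=4, tid=18&3=2
[2]->row 4+8=12  col 2·2+0=4
row: 10 vs 12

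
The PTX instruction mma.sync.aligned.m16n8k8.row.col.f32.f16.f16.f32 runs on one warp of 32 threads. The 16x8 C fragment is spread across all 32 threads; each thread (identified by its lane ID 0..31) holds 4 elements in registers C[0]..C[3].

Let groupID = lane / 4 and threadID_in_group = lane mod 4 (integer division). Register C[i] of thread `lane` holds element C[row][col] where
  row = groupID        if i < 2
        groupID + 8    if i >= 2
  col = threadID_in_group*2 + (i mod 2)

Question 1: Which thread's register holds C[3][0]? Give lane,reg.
r=3→G=3,rhi=0  c=0→T=0,p=0
L=3*4+0=12  i=0*2+0=0

12,0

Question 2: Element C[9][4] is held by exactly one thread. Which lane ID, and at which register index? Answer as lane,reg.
6,2

r=9->g=1,rb=1  c=4->t=2,b0=0
L=1*4+2=6  i=1*2+0=2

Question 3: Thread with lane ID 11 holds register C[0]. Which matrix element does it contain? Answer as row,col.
2,6

11: gr=2,th=3
[0] (2+0,3*2+0) = (2,6)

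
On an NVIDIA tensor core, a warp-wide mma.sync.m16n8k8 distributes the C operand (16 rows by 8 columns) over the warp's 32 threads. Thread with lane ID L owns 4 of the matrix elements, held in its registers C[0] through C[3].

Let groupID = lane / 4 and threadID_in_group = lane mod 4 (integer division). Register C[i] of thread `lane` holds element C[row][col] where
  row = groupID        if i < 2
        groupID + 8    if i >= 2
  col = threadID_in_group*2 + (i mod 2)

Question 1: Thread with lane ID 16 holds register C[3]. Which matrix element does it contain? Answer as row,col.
lane 16: G=4 (16/4), T=0 (16%4)
i=3: r=4+8=12, c=0*2+1=1

12,1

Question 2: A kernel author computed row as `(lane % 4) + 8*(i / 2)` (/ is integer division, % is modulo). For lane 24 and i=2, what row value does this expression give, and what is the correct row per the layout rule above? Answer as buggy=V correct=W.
`(lane % 4) + 8*(i / 2)`[24,2]→8
24: G=6,T=0
[2] (6+8,0*2+0) = (14,0)
row: 8 vs 14

buggy=8 correct=14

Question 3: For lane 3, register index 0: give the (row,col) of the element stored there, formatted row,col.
lane 3: gid=0 (3/4), tid=3 (3%4)
i=0: r=0+0=0, c=3*2+0=6

0,6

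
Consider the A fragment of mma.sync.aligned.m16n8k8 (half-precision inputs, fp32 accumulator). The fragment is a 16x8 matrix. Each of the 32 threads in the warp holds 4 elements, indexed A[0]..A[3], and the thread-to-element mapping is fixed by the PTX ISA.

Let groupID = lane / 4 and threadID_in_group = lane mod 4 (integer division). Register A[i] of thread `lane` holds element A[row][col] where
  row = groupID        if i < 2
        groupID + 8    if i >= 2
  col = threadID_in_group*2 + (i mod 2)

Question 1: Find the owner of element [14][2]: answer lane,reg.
25,2

r:14=>grp=6,rB=1  c:2=>tig=1,lo=0
L=6*4+1=25  i=1*2+0=2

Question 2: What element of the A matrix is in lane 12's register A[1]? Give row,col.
12: gid=3,tid=0
[1] (3+0,0*2+1) = (3,1)

3,1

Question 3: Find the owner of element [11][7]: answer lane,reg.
15,3

r=11⇒gr=3,Rb=1  c=7⇒th=3,odd=1
L=3*4+3=15  i=1*2+1=3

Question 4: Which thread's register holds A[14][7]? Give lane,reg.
27,3

r: 14->gid=6,r8=1  c: 7->tid=3,i&1=1
L=6*4+3=27  i=1*2+1=3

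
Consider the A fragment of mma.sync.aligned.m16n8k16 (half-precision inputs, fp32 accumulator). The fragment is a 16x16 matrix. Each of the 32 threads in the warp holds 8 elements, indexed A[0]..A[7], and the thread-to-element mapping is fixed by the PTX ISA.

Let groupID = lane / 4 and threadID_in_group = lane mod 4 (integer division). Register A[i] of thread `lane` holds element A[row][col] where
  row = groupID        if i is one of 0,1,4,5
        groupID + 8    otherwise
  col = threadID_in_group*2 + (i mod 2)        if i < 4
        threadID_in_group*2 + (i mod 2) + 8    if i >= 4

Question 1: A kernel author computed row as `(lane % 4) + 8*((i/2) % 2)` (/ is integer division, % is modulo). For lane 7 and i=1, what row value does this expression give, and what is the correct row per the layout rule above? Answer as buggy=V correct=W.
buggy=3 correct=1

`(lane % 4) + 8*((i/2) % 2)`[7,1]=>3
7: grp=1,tig=3
[1] (1+0,3*2+1+0) = (1,7)
row: 3 vs 1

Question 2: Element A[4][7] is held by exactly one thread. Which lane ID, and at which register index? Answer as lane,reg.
19,1

r: 4->gid=4,r8=0  c: 7->c8=0,tid=3,i&1=1
L=4*4+3=19  i=0*4+0*2+1=1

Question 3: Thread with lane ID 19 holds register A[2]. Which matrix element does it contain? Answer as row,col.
12,6

19: G=4,T=3
[2] (4+8,3*2+0+0) = (12,6)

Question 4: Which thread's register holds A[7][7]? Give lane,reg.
r: 7->gid=7,r8=0  c: 7->c8=0,tid=3,i&1=1
L=7*4+3=31  i=0*4+0*2+1=1

31,1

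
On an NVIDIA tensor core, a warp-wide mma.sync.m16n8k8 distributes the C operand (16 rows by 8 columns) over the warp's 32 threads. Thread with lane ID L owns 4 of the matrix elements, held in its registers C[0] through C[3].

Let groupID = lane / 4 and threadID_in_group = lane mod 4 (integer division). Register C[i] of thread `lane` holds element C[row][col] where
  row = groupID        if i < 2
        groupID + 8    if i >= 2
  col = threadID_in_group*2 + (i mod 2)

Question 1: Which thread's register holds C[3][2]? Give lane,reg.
r:3=>grp=3,rB=0  c:2=>tig=1,lo=0
L=3*4+1=13  i=0*2+0=0

13,0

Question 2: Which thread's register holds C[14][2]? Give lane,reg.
25,2

r:14=>grp=6,rB=1  c:2=>tig=1,lo=0
L=6*4+1=25  i=1*2+0=2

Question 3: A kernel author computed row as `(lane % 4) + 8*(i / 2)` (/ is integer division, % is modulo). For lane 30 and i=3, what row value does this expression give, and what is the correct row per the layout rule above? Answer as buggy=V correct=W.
`(lane % 4) + 8*(i / 2)`[30,3]->10
L=30->g=30>>2=7, t=30&3=2
[3]->row 7+8=15  col 2·2+1=5
row: 10 vs 15

buggy=10 correct=15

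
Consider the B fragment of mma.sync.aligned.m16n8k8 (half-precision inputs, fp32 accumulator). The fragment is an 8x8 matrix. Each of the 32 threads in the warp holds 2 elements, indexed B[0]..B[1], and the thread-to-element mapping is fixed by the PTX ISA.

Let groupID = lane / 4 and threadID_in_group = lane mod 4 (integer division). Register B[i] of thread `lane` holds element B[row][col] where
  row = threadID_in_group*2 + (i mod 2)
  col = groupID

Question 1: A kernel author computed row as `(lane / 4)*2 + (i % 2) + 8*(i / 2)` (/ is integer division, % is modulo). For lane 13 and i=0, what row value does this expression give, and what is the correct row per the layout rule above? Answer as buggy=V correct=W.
buggy=6 correct=2

`(lane / 4)*2 + (i % 2) + 8*(i / 2)`[13,0]->6
lane 13->13/4=3, 13 mod 4=1
i=0  r:2·1+0->2  c:3
row: 6 vs 2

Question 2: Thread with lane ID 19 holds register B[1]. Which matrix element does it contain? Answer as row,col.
lane 19->19/4=4, 19 mod 4=3
i=1  r:2·3+1->7  c:4

7,4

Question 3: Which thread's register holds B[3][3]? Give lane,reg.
c: 3->gid=3  r: 3->tid=1,i&1=1
L=3*4+1=13  i=1=1

13,1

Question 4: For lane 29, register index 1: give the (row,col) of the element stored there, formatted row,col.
29: G=7,T=1
[1] (1*2+1,7) = (3,7)

3,7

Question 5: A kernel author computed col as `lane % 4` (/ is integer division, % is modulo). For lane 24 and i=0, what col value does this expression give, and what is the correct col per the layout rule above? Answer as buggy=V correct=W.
buggy=0 correct=6

`lane % 4`[24,0]→0
lane 24→24/4=6, 24 mod 4=0
i=0  r:2·0+0→0  c:6
col: 0 vs 6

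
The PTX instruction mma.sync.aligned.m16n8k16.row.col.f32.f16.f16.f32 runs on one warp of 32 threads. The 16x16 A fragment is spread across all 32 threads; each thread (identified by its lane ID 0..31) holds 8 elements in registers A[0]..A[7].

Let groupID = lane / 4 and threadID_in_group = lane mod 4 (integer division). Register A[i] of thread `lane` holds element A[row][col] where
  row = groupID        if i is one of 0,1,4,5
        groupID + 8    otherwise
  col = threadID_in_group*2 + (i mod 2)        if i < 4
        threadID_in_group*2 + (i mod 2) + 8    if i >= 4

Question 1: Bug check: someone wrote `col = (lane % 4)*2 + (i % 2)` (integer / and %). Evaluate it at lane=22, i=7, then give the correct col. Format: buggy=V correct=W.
buggy=5 correct=13

`(lane % 4)*2 + (i % 2)`[22,7]->5
22: gid=5,tid=2
[7] (5+8,2*2+1+8) = (13,13)
col: 5 vs 13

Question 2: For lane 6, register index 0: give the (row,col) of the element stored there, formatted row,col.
1,4

lane 6⇒6/4=1, 6 mod 4=2
i=0  r:1+0⇒1  c:2·2+0+0⇒4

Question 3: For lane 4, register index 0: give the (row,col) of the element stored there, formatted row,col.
1,0

4: g=1,t=0
[0] (1+0,0*2+0+0) = (1,0)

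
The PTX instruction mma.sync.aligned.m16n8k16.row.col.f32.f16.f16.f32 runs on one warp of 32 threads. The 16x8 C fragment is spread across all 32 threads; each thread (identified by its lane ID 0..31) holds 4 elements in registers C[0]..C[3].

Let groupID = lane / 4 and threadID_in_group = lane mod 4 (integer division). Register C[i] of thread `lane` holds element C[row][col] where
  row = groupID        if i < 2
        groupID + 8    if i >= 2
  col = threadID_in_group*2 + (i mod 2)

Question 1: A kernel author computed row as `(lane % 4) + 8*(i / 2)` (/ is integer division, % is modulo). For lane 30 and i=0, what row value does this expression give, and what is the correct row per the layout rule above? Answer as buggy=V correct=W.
`(lane % 4) + 8*(i / 2)`[30,0]=>2
lane 30=>30/4=7, 30 mod 4=2
i=0  r:7+0=>7  c:2·2+0=>4
row: 2 vs 7

buggy=2 correct=7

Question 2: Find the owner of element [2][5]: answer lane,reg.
r=2⇒gr=2,Rb=0  c=5⇒th=2,odd=1
L=2*4+2=10  i=0*2+1=1

10,1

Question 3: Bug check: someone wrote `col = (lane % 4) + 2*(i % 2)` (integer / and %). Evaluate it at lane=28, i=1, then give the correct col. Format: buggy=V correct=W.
buggy=2 correct=1

`(lane % 4) + 2*(i % 2)`[28,1]->2
L=28->g=28>>2=7, t=28&3=0
[1]->row 7+0=7  col 0·2+1=1
col: 2 vs 1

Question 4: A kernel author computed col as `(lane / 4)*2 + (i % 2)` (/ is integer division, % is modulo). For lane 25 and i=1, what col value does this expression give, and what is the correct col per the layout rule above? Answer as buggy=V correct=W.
`(lane / 4)*2 + (i % 2)`[25,1]->13
25: g=6,t=1
[1] (6+0,1*2+1) = (6,3)
col: 13 vs 3

buggy=13 correct=3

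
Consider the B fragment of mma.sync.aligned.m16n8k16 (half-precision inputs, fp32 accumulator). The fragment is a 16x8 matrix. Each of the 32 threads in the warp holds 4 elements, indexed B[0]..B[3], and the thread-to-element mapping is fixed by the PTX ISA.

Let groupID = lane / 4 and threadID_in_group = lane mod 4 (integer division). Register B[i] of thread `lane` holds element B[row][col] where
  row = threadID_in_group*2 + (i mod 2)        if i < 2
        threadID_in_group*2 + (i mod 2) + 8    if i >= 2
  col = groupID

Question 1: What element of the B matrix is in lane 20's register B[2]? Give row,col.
8,5

20: G=5,T=0
[2] (0*2+0+8,5) = (8,5)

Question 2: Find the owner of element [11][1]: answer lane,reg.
5,3

c=1→G=1  r=11→rhi=1,T=1,p=1
L=1*4+1=5  i=1*2+1=3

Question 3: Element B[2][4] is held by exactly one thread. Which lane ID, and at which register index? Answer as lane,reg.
17,0

c=4→G=4  r=2→rhi=0,T=1,p=0
L=4*4+1=17  i=0*2+0=0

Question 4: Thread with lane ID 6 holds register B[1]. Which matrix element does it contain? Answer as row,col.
5,1

6: g=1,t=2
[1] (2*2+1+0,1) = (5,1)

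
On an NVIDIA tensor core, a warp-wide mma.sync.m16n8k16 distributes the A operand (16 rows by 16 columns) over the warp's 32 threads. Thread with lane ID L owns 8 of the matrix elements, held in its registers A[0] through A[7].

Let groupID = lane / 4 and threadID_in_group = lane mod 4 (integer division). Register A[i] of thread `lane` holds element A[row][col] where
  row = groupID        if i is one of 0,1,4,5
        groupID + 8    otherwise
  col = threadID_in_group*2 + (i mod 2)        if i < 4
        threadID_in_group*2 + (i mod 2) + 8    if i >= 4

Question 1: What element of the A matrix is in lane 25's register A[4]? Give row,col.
6,10

L=25→G=25>>2=6, T=25&3=1
[4]→row 6+0=6  col 1·2+0+8=10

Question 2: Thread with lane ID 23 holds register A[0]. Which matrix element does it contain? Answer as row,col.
5,6

lane 23→23/4=5, 23 mod 4=3
i=0  r:5+0→5  c:2·3+0+0→6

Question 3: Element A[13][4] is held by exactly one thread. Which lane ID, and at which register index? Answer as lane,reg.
22,2

r=13->g=5,rb=1  c=4->cb=0,t=2,b0=0
L=5*4+2=22  i=0*4+1*2+0=2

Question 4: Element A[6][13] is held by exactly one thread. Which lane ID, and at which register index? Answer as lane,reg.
r:6=>grp=6,rB=0  c:13=>cB=1,tig=2,lo=1
L=6*4+2=26  i=1*4+0*2+1=5

26,5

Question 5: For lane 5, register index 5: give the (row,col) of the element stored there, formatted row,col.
L=5->g=5>>2=1, t=5&3=1
[5]->row 1+0=1  col 1·2+1+8=11

1,11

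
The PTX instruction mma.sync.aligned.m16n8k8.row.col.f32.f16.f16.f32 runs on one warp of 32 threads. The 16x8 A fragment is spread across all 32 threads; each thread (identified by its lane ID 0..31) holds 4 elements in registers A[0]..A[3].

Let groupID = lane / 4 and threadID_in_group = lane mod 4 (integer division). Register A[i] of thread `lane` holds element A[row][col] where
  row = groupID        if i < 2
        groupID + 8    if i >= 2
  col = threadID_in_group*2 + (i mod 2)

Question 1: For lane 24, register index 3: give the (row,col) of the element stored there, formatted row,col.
14,1

lane 24⇒24/4=6, 24 mod 4=0
i=3  r:6+8⇒14  c:2·0+1⇒1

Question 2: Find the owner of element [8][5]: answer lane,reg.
r=8→G=0,rhi=1  c=5→T=2,p=1
L=0*4+2=2  i=1*2+1=3

2,3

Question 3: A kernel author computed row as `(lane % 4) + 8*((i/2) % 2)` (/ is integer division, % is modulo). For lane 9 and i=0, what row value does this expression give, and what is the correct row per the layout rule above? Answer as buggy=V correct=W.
buggy=1 correct=2

`(lane % 4) + 8*((i/2) % 2)`[9,0]->1
lane 9: gid=2 (9/4), tid=1 (9%4)
i=0: r=2+0=2, c=1*2+0=2
row: 1 vs 2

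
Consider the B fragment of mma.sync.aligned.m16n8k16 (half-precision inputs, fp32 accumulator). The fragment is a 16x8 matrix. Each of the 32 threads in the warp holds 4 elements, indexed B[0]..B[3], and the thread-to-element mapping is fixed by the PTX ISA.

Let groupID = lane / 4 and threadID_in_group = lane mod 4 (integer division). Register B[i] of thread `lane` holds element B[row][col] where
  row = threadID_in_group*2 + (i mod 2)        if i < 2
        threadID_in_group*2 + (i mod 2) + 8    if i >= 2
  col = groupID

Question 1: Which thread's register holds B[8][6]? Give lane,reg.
24,2

c:6=>grp=6  r:8=>rB=1,tig=0,lo=0
L=6*4+0=24  i=1*2+0=2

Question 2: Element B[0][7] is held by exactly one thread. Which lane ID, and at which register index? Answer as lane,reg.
28,0

c=7⇒gr=7  r=0⇒Rb=0,th=0,odd=0
L=7*4+0=28  i=0*2+0=0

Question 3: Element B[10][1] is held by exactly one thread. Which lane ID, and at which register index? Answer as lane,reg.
5,2

c:1=>grp=1  r:10=>rB=1,tig=1,lo=0
L=1*4+1=5  i=1*2+0=2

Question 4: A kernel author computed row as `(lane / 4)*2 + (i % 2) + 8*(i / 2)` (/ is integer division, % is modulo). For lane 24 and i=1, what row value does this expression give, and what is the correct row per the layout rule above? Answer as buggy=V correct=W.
`(lane / 4)*2 + (i % 2) + 8*(i / 2)`[24,1]⇒13
L=24⇒gr=24>>2=6, th=24&3=0
[1]⇒row 0·2+1+0=1  col gr=6
row: 13 vs 1

buggy=13 correct=1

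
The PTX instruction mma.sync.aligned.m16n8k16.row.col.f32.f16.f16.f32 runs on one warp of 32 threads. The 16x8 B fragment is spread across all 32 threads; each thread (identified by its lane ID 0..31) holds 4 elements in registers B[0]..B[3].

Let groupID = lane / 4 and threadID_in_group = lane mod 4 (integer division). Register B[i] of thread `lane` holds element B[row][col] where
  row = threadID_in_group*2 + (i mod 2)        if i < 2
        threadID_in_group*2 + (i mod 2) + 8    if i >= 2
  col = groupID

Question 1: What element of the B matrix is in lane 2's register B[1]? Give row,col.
2: gr=0,th=2
[1] (2*2+1+0,0) = (5,0)

5,0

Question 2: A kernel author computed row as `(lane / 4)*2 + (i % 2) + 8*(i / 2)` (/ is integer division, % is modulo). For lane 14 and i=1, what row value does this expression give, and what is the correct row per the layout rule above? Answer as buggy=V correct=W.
buggy=7 correct=5

`(lane / 4)*2 + (i % 2) + 8*(i / 2)`[14,1]=>7
lane 14=>14/4=3, 14 mod 4=2
i=1  r:2·2+1+0=>5  c:3
row: 7 vs 5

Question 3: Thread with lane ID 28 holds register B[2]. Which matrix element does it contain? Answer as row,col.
lane 28->28/4=7, 28 mod 4=0
i=2  r:2·0+0+8->8  c:7

8,7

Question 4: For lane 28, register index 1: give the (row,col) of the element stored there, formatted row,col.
L=28->g=28>>2=7, t=28&3=0
[1]->row 0·2+1+0=1  col g=7

1,7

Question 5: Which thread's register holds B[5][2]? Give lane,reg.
10,1

c=2->g=2  r=5->rb=0,t=2,b0=1
L=2*4+2=10  i=0*2+1=1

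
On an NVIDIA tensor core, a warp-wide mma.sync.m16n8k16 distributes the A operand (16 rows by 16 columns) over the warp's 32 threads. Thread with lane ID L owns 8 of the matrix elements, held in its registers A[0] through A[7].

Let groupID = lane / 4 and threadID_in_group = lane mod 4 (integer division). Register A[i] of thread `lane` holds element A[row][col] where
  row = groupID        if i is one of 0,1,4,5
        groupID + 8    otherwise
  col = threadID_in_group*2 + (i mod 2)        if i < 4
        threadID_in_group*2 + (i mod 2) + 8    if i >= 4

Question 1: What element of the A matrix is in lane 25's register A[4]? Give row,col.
6,10

25: g=6,t=1
[4] (6+0,1*2+0+8) = (6,10)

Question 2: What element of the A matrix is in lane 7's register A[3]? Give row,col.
9,7

lane 7->7/4=1, 7 mod 4=3
i=3  r:1+8->9  c:2·3+1+0->7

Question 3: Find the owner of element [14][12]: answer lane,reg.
r=14->g=6,rb=1  c=12->cb=1,t=2,b0=0
L=6*4+2=26  i=1*4+1*2+0=6

26,6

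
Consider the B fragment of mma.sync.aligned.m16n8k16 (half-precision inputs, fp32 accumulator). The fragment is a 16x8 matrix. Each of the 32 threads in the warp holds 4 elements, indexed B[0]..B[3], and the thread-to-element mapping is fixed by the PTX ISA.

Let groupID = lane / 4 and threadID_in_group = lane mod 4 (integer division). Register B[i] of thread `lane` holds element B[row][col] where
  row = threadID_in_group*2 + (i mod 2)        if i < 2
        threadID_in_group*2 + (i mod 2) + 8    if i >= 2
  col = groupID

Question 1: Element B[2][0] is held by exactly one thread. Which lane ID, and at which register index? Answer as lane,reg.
c=0→G=0  r=2→rhi=0,T=1,p=0
L=0*4+1=1  i=0*2+0=0

1,0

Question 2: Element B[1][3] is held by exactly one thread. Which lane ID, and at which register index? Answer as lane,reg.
c=3⇒gr=3  r=1⇒Rb=0,th=0,odd=1
L=3*4+0=12  i=0*2+1=1

12,1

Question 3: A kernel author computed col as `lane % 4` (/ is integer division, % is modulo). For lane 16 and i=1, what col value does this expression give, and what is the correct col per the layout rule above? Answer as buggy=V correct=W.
`lane % 4`[16,1]=>0
16: grp=4,tig=0
[1] (0*2+1+0,4) = (1,4)
col: 0 vs 4

buggy=0 correct=4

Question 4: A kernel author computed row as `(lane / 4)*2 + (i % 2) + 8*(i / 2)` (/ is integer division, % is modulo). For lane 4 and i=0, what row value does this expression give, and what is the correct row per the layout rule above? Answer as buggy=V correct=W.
buggy=2 correct=0

`(lane / 4)*2 + (i % 2) + 8*(i / 2)`[4,0]->2
lane 4->4/4=1, 4 mod 4=0
i=0  r:2·0+0+0->0  c:1
row: 2 vs 0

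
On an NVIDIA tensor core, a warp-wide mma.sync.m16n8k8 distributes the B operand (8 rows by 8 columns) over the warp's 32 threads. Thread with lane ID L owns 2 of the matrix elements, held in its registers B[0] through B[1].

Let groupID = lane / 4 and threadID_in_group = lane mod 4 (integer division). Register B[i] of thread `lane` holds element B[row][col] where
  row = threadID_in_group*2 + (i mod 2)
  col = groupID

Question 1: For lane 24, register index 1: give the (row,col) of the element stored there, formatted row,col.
1,6

lane 24: gr=6 (24/4), th=0 (24%4)
i=1: r=0*2+1=1, c=gr=6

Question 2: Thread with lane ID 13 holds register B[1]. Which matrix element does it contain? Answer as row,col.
3,3

13: gr=3,th=1
[1] (1*2+1,3) = (3,3)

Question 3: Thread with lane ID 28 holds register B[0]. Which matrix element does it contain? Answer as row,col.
0,7

28: grp=7,tig=0
[0] (0*2+0,7) = (0,7)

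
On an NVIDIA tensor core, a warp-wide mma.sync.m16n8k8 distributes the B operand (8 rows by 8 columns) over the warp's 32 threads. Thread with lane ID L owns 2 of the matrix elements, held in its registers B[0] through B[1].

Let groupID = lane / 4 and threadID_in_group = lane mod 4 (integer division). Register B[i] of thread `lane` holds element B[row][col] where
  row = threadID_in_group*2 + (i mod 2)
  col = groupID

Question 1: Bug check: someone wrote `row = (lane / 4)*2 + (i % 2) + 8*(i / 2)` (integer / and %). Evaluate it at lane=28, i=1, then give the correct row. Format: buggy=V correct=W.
buggy=15 correct=1

`(lane / 4)*2 + (i % 2) + 8*(i / 2)`[28,1]->15
28: g=7,t=0
[1] (0*2+1,7) = (1,7)
row: 15 vs 1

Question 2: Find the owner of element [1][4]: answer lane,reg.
c: 4->gid=4  r: 1->tid=0,i&1=1
L=4*4+0=16  i=1=1

16,1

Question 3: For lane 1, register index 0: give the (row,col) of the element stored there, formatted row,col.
lane 1->1/4=0, 1 mod 4=1
i=0  r:2·1+0->2  c:0

2,0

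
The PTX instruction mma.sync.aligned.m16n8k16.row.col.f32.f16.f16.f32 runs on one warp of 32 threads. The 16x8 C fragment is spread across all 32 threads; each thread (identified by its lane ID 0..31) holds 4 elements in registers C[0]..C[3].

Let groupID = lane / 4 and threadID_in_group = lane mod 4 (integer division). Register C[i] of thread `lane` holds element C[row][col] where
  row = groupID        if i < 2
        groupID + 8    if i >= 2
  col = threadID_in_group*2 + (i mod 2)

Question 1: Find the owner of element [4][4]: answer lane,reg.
r=4⇒gr=4,Rb=0  c=4⇒th=2,odd=0
L=4*4+2=18  i=0*2+0=0

18,0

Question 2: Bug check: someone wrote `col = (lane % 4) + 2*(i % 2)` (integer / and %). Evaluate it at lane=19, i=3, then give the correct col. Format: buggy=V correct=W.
buggy=5 correct=7

`(lane % 4) + 2*(i % 2)`[19,3]=>5
L=19=>grp=19>>2=4, tig=19&3=3
[3]=>row 4+8=12  col 3·2+1=7
col: 5 vs 7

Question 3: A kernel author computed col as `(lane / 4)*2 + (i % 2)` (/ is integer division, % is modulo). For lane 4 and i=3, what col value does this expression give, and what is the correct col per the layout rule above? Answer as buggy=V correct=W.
buggy=3 correct=1

`(lane / 4)*2 + (i % 2)`[4,3]⇒3
L=4⇒gr=4>>2=1, th=4&3=0
[3]⇒row 1+8=9  col 0·2+1=1
col: 3 vs 1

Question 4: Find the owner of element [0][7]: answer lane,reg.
r: 0->gid=0,r8=0  c: 7->tid=3,i&1=1
L=0*4+3=3  i=0*2+1=1

3,1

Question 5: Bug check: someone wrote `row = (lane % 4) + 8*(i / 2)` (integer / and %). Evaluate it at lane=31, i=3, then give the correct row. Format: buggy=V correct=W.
buggy=11 correct=15

`(lane % 4) + 8*(i / 2)`[31,3]=>11
31: grp=7,tig=3
[3] (7+8,3*2+1) = (15,7)
row: 11 vs 15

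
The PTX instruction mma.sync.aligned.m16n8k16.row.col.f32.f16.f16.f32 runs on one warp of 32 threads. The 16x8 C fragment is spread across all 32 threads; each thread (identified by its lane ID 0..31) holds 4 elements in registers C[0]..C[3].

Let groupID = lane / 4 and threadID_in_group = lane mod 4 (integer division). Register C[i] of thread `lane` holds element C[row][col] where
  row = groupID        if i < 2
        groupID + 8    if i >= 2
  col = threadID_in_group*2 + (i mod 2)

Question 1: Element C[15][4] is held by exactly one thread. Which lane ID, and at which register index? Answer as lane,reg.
30,2

r=15⇒gr=7,Rb=1  c=4⇒th=2,odd=0
L=7*4+2=30  i=1*2+0=2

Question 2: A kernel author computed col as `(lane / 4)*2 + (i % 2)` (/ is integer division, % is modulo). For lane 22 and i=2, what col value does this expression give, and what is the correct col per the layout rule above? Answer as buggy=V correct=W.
buggy=10 correct=4

`(lane / 4)*2 + (i % 2)`[22,2]=>10
lane 22: grp=5 (22/4), tig=2 (22%4)
i=2: r=5+8=13, c=2*2+0=4
col: 10 vs 4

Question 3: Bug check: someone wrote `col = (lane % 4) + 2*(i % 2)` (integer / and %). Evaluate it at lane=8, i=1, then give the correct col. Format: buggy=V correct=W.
`(lane % 4) + 2*(i % 2)`[8,1]->2
lane 8->8/4=2, 8 mod 4=0
i=1  r:2+0->2  c:2·0+1->1
col: 2 vs 1

buggy=2 correct=1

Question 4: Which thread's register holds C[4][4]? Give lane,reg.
18,0

r: 4->gid=4,r8=0  c: 4->tid=2,i&1=0
L=4*4+2=18  i=0*2+0=0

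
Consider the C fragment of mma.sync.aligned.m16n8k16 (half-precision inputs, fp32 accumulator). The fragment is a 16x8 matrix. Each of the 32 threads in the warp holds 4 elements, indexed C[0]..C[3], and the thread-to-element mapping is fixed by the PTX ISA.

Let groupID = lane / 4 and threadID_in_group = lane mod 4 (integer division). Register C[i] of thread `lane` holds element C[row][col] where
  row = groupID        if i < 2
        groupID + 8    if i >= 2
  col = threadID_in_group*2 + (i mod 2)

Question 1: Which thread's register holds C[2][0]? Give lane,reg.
r:2=>grp=2,rB=0  c:0=>tig=0,lo=0
L=2*4+0=8  i=0*2+0=0

8,0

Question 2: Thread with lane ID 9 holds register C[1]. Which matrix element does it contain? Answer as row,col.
L=9→G=9>>2=2, T=9&3=1
[1]→row 2+0=2  col 1·2+1=3

2,3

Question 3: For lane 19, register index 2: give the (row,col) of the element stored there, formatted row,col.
12,6

19: gid=4,tid=3
[2] (4+8,3*2+0) = (12,6)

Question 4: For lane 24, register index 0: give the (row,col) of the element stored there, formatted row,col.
L=24⇒gr=24>>2=6, th=24&3=0
[0]⇒row 6+0=6  col 0·2+0=0

6,0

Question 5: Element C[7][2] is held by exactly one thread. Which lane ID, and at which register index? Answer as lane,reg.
29,0

r=7⇒gr=7,Rb=0  c=2⇒th=1,odd=0
L=7*4+1=29  i=0*2+0=0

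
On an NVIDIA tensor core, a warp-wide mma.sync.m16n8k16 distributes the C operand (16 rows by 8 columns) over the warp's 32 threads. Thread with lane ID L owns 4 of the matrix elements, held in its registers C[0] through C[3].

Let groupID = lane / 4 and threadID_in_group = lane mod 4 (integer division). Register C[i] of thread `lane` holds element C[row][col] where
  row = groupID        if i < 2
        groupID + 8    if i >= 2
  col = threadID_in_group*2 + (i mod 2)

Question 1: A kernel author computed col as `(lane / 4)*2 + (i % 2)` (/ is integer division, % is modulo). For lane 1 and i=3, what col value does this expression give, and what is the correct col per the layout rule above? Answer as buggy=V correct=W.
`(lane / 4)*2 + (i % 2)`[1,3]->1
L=1->gid=1>>2=0, tid=1&3=1
[3]->row 0+8=8  col 1·2+1=3
col: 1 vs 3

buggy=1 correct=3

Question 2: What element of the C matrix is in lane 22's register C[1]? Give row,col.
5,5

L=22->gid=22>>2=5, tid=22&3=2
[1]->row 5+0=5  col 2·2+1=5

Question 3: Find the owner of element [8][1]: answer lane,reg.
0,3

r=8⇒gr=0,Rb=1  c=1⇒th=0,odd=1
L=0*4+0=0  i=1*2+1=3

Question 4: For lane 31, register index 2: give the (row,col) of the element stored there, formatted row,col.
lane 31⇒31/4=7, 31 mod 4=3
i=2  r:7+8⇒15  c:2·3+0⇒6

15,6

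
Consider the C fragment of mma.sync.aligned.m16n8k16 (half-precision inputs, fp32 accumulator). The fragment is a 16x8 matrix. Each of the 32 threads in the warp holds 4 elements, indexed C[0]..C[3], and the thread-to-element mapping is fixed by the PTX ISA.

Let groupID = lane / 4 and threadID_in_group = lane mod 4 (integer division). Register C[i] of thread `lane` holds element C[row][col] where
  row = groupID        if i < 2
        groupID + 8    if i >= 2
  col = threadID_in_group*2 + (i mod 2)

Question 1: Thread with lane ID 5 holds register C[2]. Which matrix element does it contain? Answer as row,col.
9,2

lane 5: g=1 (5/4), t=1 (5%4)
i=2: r=1+8=9, c=1*2+0=2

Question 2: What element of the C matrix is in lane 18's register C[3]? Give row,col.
18: G=4,T=2
[3] (4+8,2*2+1) = (12,5)

12,5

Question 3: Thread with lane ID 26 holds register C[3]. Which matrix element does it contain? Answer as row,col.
lane 26: g=6 (26/4), t=2 (26%4)
i=3: r=6+8=14, c=2*2+1=5

14,5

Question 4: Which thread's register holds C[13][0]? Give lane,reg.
20,2

r:13=>grp=5,rB=1  c:0=>tig=0,lo=0
L=5*4+0=20  i=1*2+0=2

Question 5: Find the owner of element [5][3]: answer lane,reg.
r=5->g=5,rb=0  c=3->t=1,b0=1
L=5*4+1=21  i=0*2+1=1

21,1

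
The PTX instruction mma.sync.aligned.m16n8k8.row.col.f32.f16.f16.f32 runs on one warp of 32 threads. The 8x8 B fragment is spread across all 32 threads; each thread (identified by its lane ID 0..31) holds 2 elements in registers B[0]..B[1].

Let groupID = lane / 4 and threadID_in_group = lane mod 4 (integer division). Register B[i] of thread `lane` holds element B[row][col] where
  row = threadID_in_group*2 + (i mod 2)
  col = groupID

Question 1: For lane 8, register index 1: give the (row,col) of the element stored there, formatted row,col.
1,2

lane 8: g=2 (8/4), t=0 (8%4)
i=1: r=0*2+1=1, c=g=2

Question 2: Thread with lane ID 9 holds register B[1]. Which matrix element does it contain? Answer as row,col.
lane 9: g=2 (9/4), t=1 (9%4)
i=1: r=1*2+1=3, c=g=2

3,2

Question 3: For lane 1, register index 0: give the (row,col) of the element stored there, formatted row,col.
2,0

L=1->g=1>>2=0, t=1&3=1
[0]->row 1·2+0=2  col g=0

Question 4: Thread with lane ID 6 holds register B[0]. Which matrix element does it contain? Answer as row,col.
lane 6: gid=1 (6/4), tid=2 (6%4)
i=0: r=2*2+0=4, c=gid=1

4,1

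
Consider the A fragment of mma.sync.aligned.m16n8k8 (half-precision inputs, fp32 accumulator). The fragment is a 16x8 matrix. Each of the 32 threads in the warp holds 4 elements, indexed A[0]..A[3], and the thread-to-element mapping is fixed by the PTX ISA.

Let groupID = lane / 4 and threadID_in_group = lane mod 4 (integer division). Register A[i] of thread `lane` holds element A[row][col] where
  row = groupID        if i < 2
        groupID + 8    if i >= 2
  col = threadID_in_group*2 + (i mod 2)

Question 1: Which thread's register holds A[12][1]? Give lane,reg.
r=12->g=4,rb=1  c=1->t=0,b0=1
L=4*4+0=16  i=1*2+1=3

16,3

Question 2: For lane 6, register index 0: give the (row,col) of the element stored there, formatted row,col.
lane 6: G=1 (6/4), T=2 (6%4)
i=0: r=1+0=1, c=2*2+0=4

1,4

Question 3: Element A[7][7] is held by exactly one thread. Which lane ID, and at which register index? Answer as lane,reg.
31,1

r=7->g=7,rb=0  c=7->t=3,b0=1
L=7*4+3=31  i=0*2+1=1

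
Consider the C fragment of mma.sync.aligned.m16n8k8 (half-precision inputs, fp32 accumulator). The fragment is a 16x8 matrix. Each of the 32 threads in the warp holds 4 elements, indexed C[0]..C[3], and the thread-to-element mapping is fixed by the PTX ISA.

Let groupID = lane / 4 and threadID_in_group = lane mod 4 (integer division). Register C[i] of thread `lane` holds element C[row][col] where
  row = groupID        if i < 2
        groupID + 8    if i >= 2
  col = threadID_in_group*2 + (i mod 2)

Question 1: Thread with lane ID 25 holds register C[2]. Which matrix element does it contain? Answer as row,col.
lane 25: G=6 (25/4), T=1 (25%4)
i=2: r=6+8=14, c=1*2+0=2

14,2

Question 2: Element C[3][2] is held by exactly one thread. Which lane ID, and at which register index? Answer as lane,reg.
13,0

r=3⇒gr=3,Rb=0  c=2⇒th=1,odd=0
L=3*4+1=13  i=0*2+0=0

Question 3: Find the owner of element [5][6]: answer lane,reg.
23,0

r:5=>grp=5,rB=0  c:6=>tig=3,lo=0
L=5*4+3=23  i=0*2+0=0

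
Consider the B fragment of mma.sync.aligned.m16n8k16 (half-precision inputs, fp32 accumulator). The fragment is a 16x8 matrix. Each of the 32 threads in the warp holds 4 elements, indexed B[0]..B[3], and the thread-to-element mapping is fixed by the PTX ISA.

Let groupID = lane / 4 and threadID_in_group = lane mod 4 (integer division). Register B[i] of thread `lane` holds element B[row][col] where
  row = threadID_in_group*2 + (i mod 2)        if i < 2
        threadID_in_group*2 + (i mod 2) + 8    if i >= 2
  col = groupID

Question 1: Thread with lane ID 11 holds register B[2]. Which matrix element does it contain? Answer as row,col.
lane 11→11/4=2, 11 mod 4=3
i=2  r:2·3+0+8→14  c:2

14,2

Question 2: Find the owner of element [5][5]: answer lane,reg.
22,1

c=5->g=5  r=5->rb=0,t=2,b0=1
L=5*4+2=22  i=0*2+1=1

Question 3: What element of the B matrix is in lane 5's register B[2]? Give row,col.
lane 5⇒5/4=1, 5 mod 4=1
i=2  r:2·1+0+8⇒10  c:1

10,1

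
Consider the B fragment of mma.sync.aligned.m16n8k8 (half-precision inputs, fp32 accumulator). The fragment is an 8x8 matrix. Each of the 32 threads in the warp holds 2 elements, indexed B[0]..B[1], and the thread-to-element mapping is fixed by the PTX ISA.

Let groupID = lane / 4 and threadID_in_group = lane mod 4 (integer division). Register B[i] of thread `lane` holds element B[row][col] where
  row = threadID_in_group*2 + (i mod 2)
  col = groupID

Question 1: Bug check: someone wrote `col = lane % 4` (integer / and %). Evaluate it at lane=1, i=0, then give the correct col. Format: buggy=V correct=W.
`lane % 4`[1,0]→1
L=1→G=1>>2=0, T=1&3=1
[0]→row 1·2+0=2  col G=0
col: 1 vs 0

buggy=1 correct=0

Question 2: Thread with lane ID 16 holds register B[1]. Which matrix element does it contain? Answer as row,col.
1,4

L=16->g=16>>2=4, t=16&3=0
[1]->row 0·2+1=1  col g=4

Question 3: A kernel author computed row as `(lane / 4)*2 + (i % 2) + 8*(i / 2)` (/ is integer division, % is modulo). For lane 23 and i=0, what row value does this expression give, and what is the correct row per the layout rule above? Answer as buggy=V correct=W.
`(lane / 4)*2 + (i % 2) + 8*(i / 2)`[23,0]=>10
L=23=>grp=23>>2=5, tig=23&3=3
[0]=>row 3·2+0=6  col grp=5
row: 10 vs 6

buggy=10 correct=6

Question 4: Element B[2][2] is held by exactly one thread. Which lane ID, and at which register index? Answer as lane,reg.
c: 2->gid=2  r: 2->tid=1,i&1=0
L=2*4+1=9  i=0=0

9,0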